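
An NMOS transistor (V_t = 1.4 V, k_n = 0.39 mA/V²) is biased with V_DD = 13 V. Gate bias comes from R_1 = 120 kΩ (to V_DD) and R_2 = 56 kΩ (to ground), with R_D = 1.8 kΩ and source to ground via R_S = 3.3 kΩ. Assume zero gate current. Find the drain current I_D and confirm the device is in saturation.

I_D ≈ 0.4 mA

V_G = V_DD·R_2/(R_1+R_2) = 13×56/176 = 4.14 V.
Assume saturation: I_D = (k_n/2)(V_GS − V_t)² with V_GS = V_G − I_D·R_S = 4.14 − 3.3·I_D.
Substituting gives 2.12·I_D² − 4.52·I_D + 1.46 = 0, with roots I_D = 0.397 or 1.73 mA.
The root I_D = 1.73 mA gives V_GS = -1.58 V ≤ V_t, so take I_D = 0.397 mA.
Then V_GS = 2.83 V and V_DS = V_DD − I_D(R_D+R_S) = 13 − 0.397×5.1 = 11 V.
Saturation requires V_DS ≥ V_GS − V_t = 1.43 V; 11 ≥ 1.43 ✓.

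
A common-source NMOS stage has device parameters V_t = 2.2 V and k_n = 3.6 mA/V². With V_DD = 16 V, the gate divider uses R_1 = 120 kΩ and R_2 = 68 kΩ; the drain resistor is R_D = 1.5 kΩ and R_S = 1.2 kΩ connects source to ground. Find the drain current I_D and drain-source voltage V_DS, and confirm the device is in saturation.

I_D ≈ 2.1 mA, V_DS ≈ 10 V

V_G = V_DD·R_2/(R_1+R_2) = 16×68/188 = 5.79 V.
Assume saturation: I_D = (k_n/2)(V_GS − V_t)² with V_GS = V_G − I_D·R_S = 5.79 − 1.2·I_D.
Substituting gives 2.59·I_D² − 16.5·I_D + 23.2 = 0, with roots I_D = 2.09 or 4.27 mA.
The root I_D = 4.27 mA gives V_GS = 0.659 V ≤ V_t, so take I_D = 2.09 mA.
Then V_GS = 3.28 V and V_DS = V_DD − I_D(R_D+R_S) = 16 − 2.09×2.7 = 10.4 V.
Saturation requires V_DS ≥ V_GS − V_t = 1.08 V; 10.4 ≥ 1.08 ✓.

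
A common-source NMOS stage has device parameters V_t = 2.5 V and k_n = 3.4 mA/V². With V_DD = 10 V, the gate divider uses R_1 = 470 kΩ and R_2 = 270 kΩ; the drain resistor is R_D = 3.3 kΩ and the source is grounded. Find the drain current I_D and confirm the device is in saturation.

V_G = V_DD·R_2/(R_1+R_2) = 10×270/740 = 3.65 V. With the source grounded, V_GS = V_G = 3.65 V.
Assume saturation: I_D = (k_n/2)(V_GS − V_t)² = (3.4/2)×(3.65 − 2.5)² = 1.7×1.15² = 2.24 mA.
V_DS = V_DD − I_D·R_D = 10 − 2.24×3.3 = 2.6 V.
Saturation requires V_DS ≥ V_GS − V_t = 1.15 V; 2.6 ≥ 1.15 ✓.

I_D ≈ 2.2 mA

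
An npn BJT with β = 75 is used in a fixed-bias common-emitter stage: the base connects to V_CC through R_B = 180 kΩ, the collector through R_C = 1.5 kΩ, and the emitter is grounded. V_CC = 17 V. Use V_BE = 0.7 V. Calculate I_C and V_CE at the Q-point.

I_C ≈ 6.8 mA, V_CE ≈ 6.8 V

Base loop: V_CC = I_B·R_B + V_BE, so I_B = (17 − 0.7)/180 kΩ = 0.0906 mA.
In the active region I_C = β·I_B = 75 × 0.0906 = 6.79 mA.
Collector loop: V_CE = V_CC − I_C·R_C = 17 − 6.79×1.5 = 6.81 V.
Since V_CE = 6.81 V > V_CE(sat) ≈ 0.2 V, the transistor is in the active region as assumed.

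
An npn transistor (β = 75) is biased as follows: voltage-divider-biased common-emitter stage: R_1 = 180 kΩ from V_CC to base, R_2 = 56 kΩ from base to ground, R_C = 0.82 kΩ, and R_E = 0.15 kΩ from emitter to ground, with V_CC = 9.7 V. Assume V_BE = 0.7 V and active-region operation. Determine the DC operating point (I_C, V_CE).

I_C ≈ 2.2 mA, V_CE ≈ 7.5 V

Thevenize the base divider: V_Th = V_CC·R_2/(R_1+R_2) = 9.7×56/236 = 2.3 V, R_Th = R_1‖R_2 = 42.7 kΩ.
Base-emitter loop: V_Th = I_B·R_Th + V_BE + (β+1)I_B·R_E, so I_B = (2.3 − 0.7) / (42.7 + 76×0.15) = 0.0296 mA.
I_C = β·I_B = 75×0.0296 = 2.22 mA, and I_E = (β+1)I_B = 2.25 mA.
V_CE = V_CC − I_C·R_C − I_E·R_E = 9.7 − 2.22×0.82 − 2.25×0.15 = 7.54 V.
V_CE = 7.54 V > 0.2 V confirms active-region operation.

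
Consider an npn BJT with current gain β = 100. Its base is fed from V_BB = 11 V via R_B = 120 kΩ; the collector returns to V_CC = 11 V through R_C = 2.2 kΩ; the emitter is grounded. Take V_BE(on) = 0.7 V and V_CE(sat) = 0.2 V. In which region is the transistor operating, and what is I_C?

Assume active: I_B = (11 − 0.7)/120 = 0.0858 mA, giving I_C = β·I_B = 8.58 mA.
But then V_CE = 11 − 8.58×2.2 = -7.88 V < V_CE(sat) = 0.2 V — impossible in the active region.
So the transistor is saturated. With V_CE = 0.2 V, I_C = (V_CC − 0.2)/R_C = 10.8/2.2 = 4.91 mA.
Check: β·I_B = 8.58 mA > I_C = 4.91 mA, confirming saturation.

saturation; I_C ≈ 4.9 mA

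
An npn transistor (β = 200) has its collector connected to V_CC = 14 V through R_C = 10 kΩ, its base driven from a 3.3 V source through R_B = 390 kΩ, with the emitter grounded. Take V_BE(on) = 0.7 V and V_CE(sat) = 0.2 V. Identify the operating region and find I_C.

active; I_C ≈ 1.3 mA

Assume active. Base-emitter loop: I_B = (V_BB − V_BE)/R_B = (3.3 − 0.7)/390 = 0.00667 mA.
I_C = β·I_B = 200×0.00667 = 1.33 mA.
V_CE = V_CC − I_C·R_C = 14 − 1.33×10 = 0.667 V > V_CE(sat), so the active-region assumption holds.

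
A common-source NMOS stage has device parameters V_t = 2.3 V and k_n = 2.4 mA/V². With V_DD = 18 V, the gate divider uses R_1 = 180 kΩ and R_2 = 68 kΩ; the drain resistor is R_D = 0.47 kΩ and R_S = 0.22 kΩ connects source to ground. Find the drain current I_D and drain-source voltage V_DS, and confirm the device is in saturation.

V_G = V_DD·R_2/(R_1+R_2) = 18×68/248 = 4.94 V.
Assume saturation: I_D = (k_n/2)(V_GS − V_t)² with V_GS = V_G − I_D·R_S = 4.94 − 0.22·I_D.
Substituting gives 0.0581·I_D² − 2.39·I_D + 8.33 = 0, with roots I_D = 3.84 or 37.3 mA.
The root I_D = 37.3 mA gives V_GS = -3.28 V ≤ V_t, so take I_D = 3.84 mA.
Then V_GS = 4.09 V and V_DS = V_DD − I_D(R_D+R_S) = 18 − 3.84×0.69 = 15.3 V.
Saturation requires V_DS ≥ V_GS − V_t = 1.79 V; 15.3 ≥ 1.79 ✓.

I_D ≈ 3.8 mA, V_DS ≈ 15 V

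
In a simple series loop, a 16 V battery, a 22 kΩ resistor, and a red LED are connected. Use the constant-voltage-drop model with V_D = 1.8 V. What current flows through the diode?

KVL around the loop: 16 = V_D + I·R = 1.8 + I × 22 kΩ.
So I = (16 − 1.8) / 22 kΩ = 14.2 / 22 = 0.645 mA.

I ≈ 0.65 mA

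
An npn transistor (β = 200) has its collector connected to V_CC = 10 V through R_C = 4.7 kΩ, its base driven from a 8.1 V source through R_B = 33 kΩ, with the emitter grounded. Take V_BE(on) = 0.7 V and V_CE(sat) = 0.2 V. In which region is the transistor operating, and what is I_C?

Assume active: I_B = (8.1 − 0.7)/33 = 0.224 mA, giving I_C = β·I_B = 44.8 mA.
But then V_CE = 10 − 44.8×4.7 = -201 V < V_CE(sat) = 0.2 V — impossible in the active region.
So the transistor is saturated. With V_CE = 0.2 V, I_C = (V_CC − 0.2)/R_C = 9.8/4.7 = 2.09 mA.
Check: β·I_B = 44.8 mA > I_C = 2.09 mA, confirming saturation.

saturation; I_C ≈ 2.1 mA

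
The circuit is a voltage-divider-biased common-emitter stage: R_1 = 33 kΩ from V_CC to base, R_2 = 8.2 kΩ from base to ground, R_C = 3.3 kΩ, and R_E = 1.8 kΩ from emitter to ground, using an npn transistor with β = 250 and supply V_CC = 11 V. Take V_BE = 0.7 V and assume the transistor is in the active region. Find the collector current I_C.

I_C ≈ 0.81 mA

Thevenize the base divider: V_Th = V_CC·R_2/(R_1+R_2) = 11×8.2/41.2 = 2.19 V, R_Th = R_1‖R_2 = 6.57 kΩ.
Base-emitter loop: V_Th = I_B·R_Th + V_BE + (β+1)I_B·R_E, so I_B = (2.19 − 0.7) / (6.57 + 251×1.8) = 0.00325 mA.
I_C = β·I_B = 250×0.00325 = 0.812 mA, and I_E = (β+1)I_B = 0.816 mA.
V_CE = V_CC − I_C·R_C − I_E·R_E = 11 − 0.812×3.3 − 0.816×1.8 = 6.85 V.
V_CE = 6.85 V > 0.2 V confirms active-region operation.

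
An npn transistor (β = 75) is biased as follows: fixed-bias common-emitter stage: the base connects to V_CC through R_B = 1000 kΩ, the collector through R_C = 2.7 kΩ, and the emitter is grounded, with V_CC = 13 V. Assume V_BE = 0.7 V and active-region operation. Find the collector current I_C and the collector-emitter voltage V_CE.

I_C ≈ 0.92 mA, V_CE ≈ 11 V

Base loop: V_CC = I_B·R_B + V_BE, so I_B = (13 − 0.7)/1000 kΩ = 0.0123 mA.
In the active region I_C = β·I_B = 75 × 0.0123 = 0.922 mA.
Collector loop: V_CE = V_CC − I_C·R_C = 13 − 0.922×2.7 = 10.5 V.
Since V_CE = 10.5 V > V_CE(sat) ≈ 0.2 V, the transistor is in the active region as assumed.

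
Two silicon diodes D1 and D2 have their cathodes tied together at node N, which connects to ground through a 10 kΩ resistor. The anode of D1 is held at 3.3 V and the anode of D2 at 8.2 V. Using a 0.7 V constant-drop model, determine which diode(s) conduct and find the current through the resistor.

Assume both conduct. Then node N would need to be at both 3.3−0.7 = 2.6 V and 8.2−0.7 = 7.5 V, which is impossible.
Assume only D2 conducts: V_N = 8.2 − 0.7 = 7.5 V, so I_R = 7.5/10 = 0.75 mA.
Check D1: its anode-to-cathode voltage is 3.3 − 7.5 = -4.2 V < 0.7 V, so it is off. The assumption is consistent.

Only D2 conducts; I_R ≈ 0.75 mA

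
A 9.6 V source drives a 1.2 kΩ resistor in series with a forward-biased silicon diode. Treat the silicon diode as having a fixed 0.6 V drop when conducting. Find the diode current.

KVL around the loop: 9.6 = V_D + I·R = 0.6 + I × 1.2 kΩ.
So I = (9.6 − 0.6) / 1.2 kΩ = 9 / 1.2 = 7.5 mA.

I ≈ 7.5 mA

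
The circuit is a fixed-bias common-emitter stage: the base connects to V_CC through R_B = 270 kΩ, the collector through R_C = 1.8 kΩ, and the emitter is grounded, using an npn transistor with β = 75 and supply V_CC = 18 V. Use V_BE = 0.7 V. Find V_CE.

Base loop: V_CC = I_B·R_B + V_BE, so I_B = (18 − 0.7)/270 kΩ = 0.0641 mA.
In the active region I_C = β·I_B = 75 × 0.0641 = 4.81 mA.
Collector loop: V_CE = V_CC − I_C·R_C = 18 − 4.81×1.8 = 9.35 V.
Since V_CE = 9.35 V > V_CE(sat) ≈ 0.2 V, the transistor is in the active region as assumed.

V_CE ≈ 9.3 V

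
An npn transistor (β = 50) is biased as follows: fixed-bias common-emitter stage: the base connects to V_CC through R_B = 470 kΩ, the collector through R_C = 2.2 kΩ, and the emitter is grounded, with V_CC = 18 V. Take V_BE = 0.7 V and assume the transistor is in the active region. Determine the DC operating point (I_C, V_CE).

I_C ≈ 1.8 mA, V_CE ≈ 14 V

Base loop: V_CC = I_B·R_B + V_BE, so I_B = (18 − 0.7)/470 kΩ = 0.0368 mA.
In the active region I_C = β·I_B = 50 × 0.0368 = 1.84 mA.
Collector loop: V_CE = V_CC − I_C·R_C = 18 − 1.84×2.2 = 14 V.
Since V_CE = 14 V > V_CE(sat) ≈ 0.2 V, the transistor is in the active region as assumed.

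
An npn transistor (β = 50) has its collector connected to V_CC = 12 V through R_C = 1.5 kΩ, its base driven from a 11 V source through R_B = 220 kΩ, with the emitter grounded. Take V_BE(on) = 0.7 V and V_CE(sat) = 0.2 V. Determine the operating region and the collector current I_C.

active; I_C ≈ 2.3 mA

Assume active. Base-emitter loop: I_B = (V_BB − V_BE)/R_B = (11 − 0.7)/220 = 0.0468 mA.
I_C = β·I_B = 50×0.0468 = 2.34 mA.
V_CE = V_CC − I_C·R_C = 12 − 2.34×1.5 = 8.49 V > V_CE(sat), so the active-region assumption holds.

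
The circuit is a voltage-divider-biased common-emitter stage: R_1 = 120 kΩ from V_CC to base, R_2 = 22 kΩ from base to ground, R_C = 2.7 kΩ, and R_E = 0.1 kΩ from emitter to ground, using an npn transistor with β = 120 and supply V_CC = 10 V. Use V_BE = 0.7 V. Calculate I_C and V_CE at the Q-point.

I_C ≈ 3.3 mA, V_CE ≈ 0.7 V

Thevenize the base divider: V_Th = V_CC·R_2/(R_1+R_2) = 10×22/142 = 1.55 V, R_Th = R_1‖R_2 = 18.6 kΩ.
Base-emitter loop: V_Th = I_B·R_Th + V_BE + (β+1)I_B·R_E, so I_B = (1.55 − 0.7) / (18.6 + 121×0.1) = 0.0277 mA.
I_C = β·I_B = 120×0.0277 = 3.32 mA, and I_E = (β+1)I_B = 3.35 mA.
V_CE = V_CC − I_C·R_C − I_E·R_E = 10 − 3.32×2.7 − 3.35×0.1 = 0.699 V.
V_CE = 0.699 V > 0.2 V confirms active-region operation.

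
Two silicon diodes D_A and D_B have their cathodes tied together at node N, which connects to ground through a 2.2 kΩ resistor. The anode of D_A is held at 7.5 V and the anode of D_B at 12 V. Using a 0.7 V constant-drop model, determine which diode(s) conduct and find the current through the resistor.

Only D_B conducts; I_R ≈ 5.1 mA

Assume both conduct. Then node N would need to be at both 7.5−0.7 = 6.8 V and 12−0.7 = 11.3 V, which is impossible.
Assume only D_B conducts: V_N = 12 − 0.7 = 11.3 V, so I_R = 11.3/2.2 = 5.14 mA.
Check D_A: its anode-to-cathode voltage is 7.5 − 11.3 = -3.8 V < 0.7 V, so it is off. The assumption is consistent.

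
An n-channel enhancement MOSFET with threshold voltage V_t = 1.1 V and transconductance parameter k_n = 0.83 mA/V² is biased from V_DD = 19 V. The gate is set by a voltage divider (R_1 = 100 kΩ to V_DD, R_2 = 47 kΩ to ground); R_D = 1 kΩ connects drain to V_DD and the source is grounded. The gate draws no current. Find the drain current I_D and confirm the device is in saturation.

V_G = V_DD·R_2/(R_1+R_2) = 19×47/147 = 6.07 V. With the source grounded, V_GS = V_G = 6.07 V.
Assume saturation: I_D = (k_n/2)(V_GS − V_t)² = (0.83/2)×(6.07 − 1.1)² = 0.415×4.97² = 10.3 mA.
V_DS = V_DD − I_D·R_D = 19 − 10.3×1 = 8.73 V.
Saturation requires V_DS ≥ V_GS − V_t = 4.97 V; 8.73 ≥ 4.97 ✓.

I_D ≈ 10 mA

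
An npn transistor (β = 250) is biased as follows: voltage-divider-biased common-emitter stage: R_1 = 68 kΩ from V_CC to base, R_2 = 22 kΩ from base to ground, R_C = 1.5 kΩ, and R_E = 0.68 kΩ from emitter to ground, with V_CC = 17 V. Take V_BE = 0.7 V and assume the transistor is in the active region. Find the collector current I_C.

I_C ≈ 4.6 mA

Thevenize the base divider: V_Th = V_CC·R_2/(R_1+R_2) = 17×22/90 = 4.16 V, R_Th = R_1‖R_2 = 16.6 kΩ.
Base-emitter loop: V_Th = I_B·R_Th + V_BE + (β+1)I_B·R_E, so I_B = (4.16 − 0.7) / (16.6 + 251×0.68) = 0.0184 mA.
I_C = β·I_B = 250×0.0184 = 4.61 mA, and I_E = (β+1)I_B = 4.63 mA.
V_CE = V_CC − I_C·R_C − I_E·R_E = 17 − 4.61×1.5 − 4.63×0.68 = 6.93 V.
V_CE = 6.93 V > 0.2 V confirms active-region operation.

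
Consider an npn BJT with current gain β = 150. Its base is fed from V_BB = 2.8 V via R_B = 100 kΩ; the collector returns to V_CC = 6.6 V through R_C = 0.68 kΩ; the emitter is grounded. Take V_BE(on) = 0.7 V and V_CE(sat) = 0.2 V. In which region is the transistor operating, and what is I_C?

Assume active. Base-emitter loop: I_B = (V_BB − V_BE)/R_B = (2.8 − 0.7)/100 = 0.021 mA.
I_C = β·I_B = 150×0.021 = 3.15 mA.
V_CE = V_CC − I_C·R_C = 6.6 − 3.15×0.68 = 4.46 V > V_CE(sat), so the active-region assumption holds.

active; I_C ≈ 3.1 mA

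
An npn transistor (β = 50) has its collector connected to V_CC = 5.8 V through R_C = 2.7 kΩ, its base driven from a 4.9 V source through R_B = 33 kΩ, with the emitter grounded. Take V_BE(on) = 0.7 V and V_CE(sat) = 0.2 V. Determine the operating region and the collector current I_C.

saturation; I_C ≈ 2.1 mA

Assume active: I_B = (4.9 − 0.7)/33 = 0.127 mA, giving I_C = β·I_B = 6.36 mA.
But then V_CE = 5.8 − 6.36×2.7 = -11.4 V < V_CE(sat) = 0.2 V — impossible in the active region.
So the transistor is saturated. With V_CE = 0.2 V, I_C = (V_CC − 0.2)/R_C = 5.6/2.7 = 2.07 mA.
Check: β·I_B = 6.36 mA > I_C = 2.07 mA, confirming saturation.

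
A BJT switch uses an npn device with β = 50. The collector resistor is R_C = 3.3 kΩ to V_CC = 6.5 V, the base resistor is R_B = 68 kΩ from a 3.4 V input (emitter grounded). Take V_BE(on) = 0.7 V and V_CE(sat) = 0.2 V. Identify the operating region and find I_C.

saturation; I_C ≈ 1.9 mA

Assume active: I_B = (3.4 − 0.7)/68 = 0.0397 mA, giving I_C = β·I_B = 1.99 mA.
But then V_CE = 6.5 − 1.99×3.3 = -0.0515 V < V_CE(sat) = 0.2 V — impossible in the active region.
So the transistor is saturated. With V_CE = 0.2 V, I_C = (V_CC − 0.2)/R_C = 6.3/3.3 = 1.91 mA.
Check: β·I_B = 1.99 mA > I_C = 1.91 mA, confirming saturation.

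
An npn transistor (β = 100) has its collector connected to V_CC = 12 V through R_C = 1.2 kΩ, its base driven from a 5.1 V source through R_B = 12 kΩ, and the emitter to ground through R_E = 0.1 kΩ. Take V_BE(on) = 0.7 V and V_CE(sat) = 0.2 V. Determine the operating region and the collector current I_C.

saturation; I_C ≈ 9.1 mA

Assume active: I_B = (5.1 − 0.7)/(12 + 101×0.1) = 0.199 mA, I_C = β·I_B = 19.9 mA.
Then V_CE = 12 − 19.9×1.2 − 20.1×0.1 = -13.9 V < 0.2 V — the active assumption fails.
Re-solve with V_CE = 0.2 V. KCL at the emitter: V_E/R_E = (V_BB−0.7−V_E)/R_B + (V_CC−0.2−V_E)/R_C, giving V_E = 0.934 V.
I_C = (V_CC − 0.2 − V_E)/R_C = (11.8 − 0.934)/1.2 = 9.05 mA.
Check: I_B = (4.4 − 0.934)/12 = 0.289 mA, and β·I_B = 28.9 mA > I_C, confirming saturation.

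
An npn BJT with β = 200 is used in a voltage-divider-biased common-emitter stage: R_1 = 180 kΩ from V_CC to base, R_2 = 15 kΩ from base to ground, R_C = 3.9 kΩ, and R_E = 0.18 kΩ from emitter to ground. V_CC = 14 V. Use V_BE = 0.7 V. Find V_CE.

Thevenize the base divider: V_Th = V_CC·R_2/(R_1+R_2) = 14×15/195 = 1.08 V, R_Th = R_1‖R_2 = 13.8 kΩ.
Base-emitter loop: V_Th = I_B·R_Th + V_BE + (β+1)I_B·R_E, so I_B = (1.08 − 0.7) / (13.8 + 201×0.18) = 0.00753 mA.
I_C = β·I_B = 200×0.00753 = 1.51 mA, and I_E = (β+1)I_B = 1.51 mA.
V_CE = V_CC − I_C·R_C − I_E·R_E = 14 − 1.51×3.9 − 1.51×0.18 = 7.85 V.
V_CE = 7.85 V > 0.2 V confirms active-region operation.

V_CE ≈ 7.9 V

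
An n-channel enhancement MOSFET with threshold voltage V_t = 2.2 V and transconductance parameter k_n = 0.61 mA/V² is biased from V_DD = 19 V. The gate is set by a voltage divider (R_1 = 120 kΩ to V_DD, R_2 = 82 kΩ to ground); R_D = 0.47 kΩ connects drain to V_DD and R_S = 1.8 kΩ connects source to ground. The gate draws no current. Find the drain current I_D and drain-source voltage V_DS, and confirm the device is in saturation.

V_G = V_DD·R_2/(R_1+R_2) = 19×82/202 = 7.71 V.
Assume saturation: I_D = (k_n/2)(V_GS − V_t)² with V_GS = V_G − I_D·R_S = 7.71 − 1.8·I_D.
Substituting gives 0.988·I_D² − 7.05·I_D + 9.27 = 0, with roots I_D = 1.74 or 5.4 mA.
The root I_D = 5.4 mA gives V_GS = -2.01 V ≤ V_t, so take I_D = 1.74 mA.
Then V_GS = 4.59 V and V_DS = V_DD − I_D(R_D+R_S) = 19 − 1.74×2.27 = 15.1 V.
Saturation requires V_DS ≥ V_GS − V_t = 2.39 V; 15.1 ≥ 2.39 ✓.

I_D ≈ 1.7 mA, V_DS ≈ 15 V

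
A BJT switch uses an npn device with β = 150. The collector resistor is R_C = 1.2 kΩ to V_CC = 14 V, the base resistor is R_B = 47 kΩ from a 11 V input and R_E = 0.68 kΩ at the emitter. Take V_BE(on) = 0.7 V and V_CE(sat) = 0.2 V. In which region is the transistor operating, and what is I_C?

saturation; I_C ≈ 7.3 mA

Assume active: I_B = (11 − 0.7)/(47 + 151×0.68) = 0.0688 mA, I_C = β·I_B = 10.3 mA.
Then V_CE = 14 − 10.3×1.2 − 10.4×0.68 = -5.45 V < 0.2 V — the active assumption fails.
Re-solve with V_CE = 0.2 V. KCL at the emitter: V_E/R_E = (V_BB−0.7−V_E)/R_B + (V_CC−0.2−V_E)/R_C, giving V_E = 5.04 V.
I_C = (V_CC − 0.2 − V_E)/R_C = (13.8 − 5.04)/1.2 = 7.3 mA.
Check: I_B = (10.3 − 5.04)/47 = 0.112 mA, and β·I_B = 16.8 mA > I_C, confirming saturation.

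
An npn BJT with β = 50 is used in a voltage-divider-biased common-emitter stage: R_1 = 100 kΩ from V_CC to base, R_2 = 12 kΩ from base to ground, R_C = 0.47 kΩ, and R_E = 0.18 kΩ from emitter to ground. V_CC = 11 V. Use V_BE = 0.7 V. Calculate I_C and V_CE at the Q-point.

Thevenize the base divider: V_Th = V_CC·R_2/(R_1+R_2) = 11×12/112 = 1.18 V, R_Th = R_1‖R_2 = 10.7 kΩ.
Base-emitter loop: V_Th = I_B·R_Th + V_BE + (β+1)I_B·R_E, so I_B = (1.18 − 0.7) / (10.7 + 51×0.18) = 0.0241 mA.
I_C = β·I_B = 50×0.0241 = 1.2 mA, and I_E = (β+1)I_B = 1.23 mA.
V_CE = V_CC − I_C·R_C − I_E·R_E = 11 − 1.2×0.47 − 1.23×0.18 = 10.2 V.
V_CE = 10.2 V > 0.2 V confirms active-region operation.

I_C ≈ 1.2 mA, V_CE ≈ 10 V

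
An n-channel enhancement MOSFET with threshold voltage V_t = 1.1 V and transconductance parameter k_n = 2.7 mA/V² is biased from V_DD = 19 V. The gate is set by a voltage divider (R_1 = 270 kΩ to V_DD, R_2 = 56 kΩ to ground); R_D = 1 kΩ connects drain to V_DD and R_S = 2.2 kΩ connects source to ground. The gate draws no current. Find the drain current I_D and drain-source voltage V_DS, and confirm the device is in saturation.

V_G = V_DD·R_2/(R_1+R_2) = 19×56/326 = 3.26 V.
Assume saturation: I_D = (k_n/2)(V_GS − V_t)² with V_GS = V_G − I_D·R_S = 3.26 − 2.2·I_D.
Substituting gives 6.53·I_D² − 13.9·I_D + 6.32 = 0, with roots I_D = 0.665 or 1.46 mA.
The root I_D = 1.46 mA gives V_GS = 0.0617 V ≤ V_t, so take I_D = 0.665 mA.
Then V_GS = 1.8 V and V_DS = V_DD − I_D(R_D+R_S) = 19 − 0.665×3.2 = 16.9 V.
Saturation requires V_DS ≥ V_GS − V_t = 0.702 V; 16.9 ≥ 0.702 ✓.

I_D ≈ 0.66 mA, V_DS ≈ 17 V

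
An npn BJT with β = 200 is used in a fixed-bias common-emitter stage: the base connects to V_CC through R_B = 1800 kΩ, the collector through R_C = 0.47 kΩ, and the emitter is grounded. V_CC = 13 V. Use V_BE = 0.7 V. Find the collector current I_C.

I_C ≈ 1.4 mA

Base loop: V_CC = I_B·R_B + V_BE, so I_B = (13 − 0.7)/1800 kΩ = 0.00683 mA.
In the active region I_C = β·I_B = 200 × 0.00683 = 1.37 mA.
Collector loop: V_CE = V_CC − I_C·R_C = 13 − 1.37×0.47 = 12.4 V.
Since V_CE = 12.4 V > V_CE(sat) ≈ 0.2 V, the transistor is in the active region as assumed.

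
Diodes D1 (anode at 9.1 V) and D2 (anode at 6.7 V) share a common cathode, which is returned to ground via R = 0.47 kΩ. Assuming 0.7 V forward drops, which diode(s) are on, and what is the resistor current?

Assume both conduct. Then node N would need to be at both 9.1−0.7 = 8.4 V and 6.7−0.7 = 6 V, which is impossible.
Assume only D1 conducts: V_N = 9.1 − 0.7 = 8.4 V, so I_R = 8.4/0.47 = 17.9 mA.
Check D2: its anode-to-cathode voltage is 6.7 − 8.4 = -1.7 V < 0.7 V, so it is off. The assumption is consistent.

Only D1 conducts; I_R ≈ 18 mA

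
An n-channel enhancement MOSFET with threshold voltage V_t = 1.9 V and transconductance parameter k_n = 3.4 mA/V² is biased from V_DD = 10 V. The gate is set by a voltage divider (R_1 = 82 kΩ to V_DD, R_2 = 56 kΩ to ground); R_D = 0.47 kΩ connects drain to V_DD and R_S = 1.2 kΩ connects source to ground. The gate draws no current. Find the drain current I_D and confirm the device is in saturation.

V_G = V_DD·R_2/(R_1+R_2) = 10×56/138 = 4.06 V.
Assume saturation: I_D = (k_n/2)(V_GS − V_t)² with V_GS = V_G − I_D·R_S = 4.06 − 1.2·I_D.
Substituting gives 2.45·I_D² − 9.8·I_D + 7.92 = 0, with roots I_D = 1.12 or 2.88 mA.
The root I_D = 2.88 mA gives V_GS = 0.598 V ≤ V_t, so take I_D = 1.12 mA.
Then V_GS = 2.71 V and V_DS = V_DD − I_D(R_D+R_S) = 10 − 1.12×1.67 = 8.13 V.
Saturation requires V_DS ≥ V_GS − V_t = 0.812 V; 8.13 ≥ 0.812 ✓.

I_D ≈ 1.1 mA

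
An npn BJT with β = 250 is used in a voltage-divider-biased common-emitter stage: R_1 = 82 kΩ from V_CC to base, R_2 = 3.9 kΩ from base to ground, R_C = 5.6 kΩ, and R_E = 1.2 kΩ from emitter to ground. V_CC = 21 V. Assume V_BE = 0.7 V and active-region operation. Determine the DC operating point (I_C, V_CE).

I_C ≈ 0.21 mA, V_CE ≈ 20 V

Thevenize the base divider: V_Th = V_CC·R_2/(R_1+R_2) = 21×3.9/85.9 = 0.953 V, R_Th = R_1‖R_2 = 3.72 kΩ.
Base-emitter loop: V_Th = I_B·R_Th + V_BE + (β+1)I_B·R_E, so I_B = (0.953 − 0.7) / (3.72 + 251×1.2) = 0.000831 mA.
I_C = β·I_B = 250×0.000831 = 0.208 mA, and I_E = (β+1)I_B = 0.209 mA.
V_CE = V_CC − I_C·R_C − I_E·R_E = 21 − 0.208×5.6 − 0.209×1.2 = 19.6 V.
V_CE = 19.6 V > 0.2 V confirms active-region operation.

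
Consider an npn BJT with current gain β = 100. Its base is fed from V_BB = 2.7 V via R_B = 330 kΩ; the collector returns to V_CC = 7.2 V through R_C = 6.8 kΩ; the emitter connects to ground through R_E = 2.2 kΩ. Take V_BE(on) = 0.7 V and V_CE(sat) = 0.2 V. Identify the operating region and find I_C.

active; I_C ≈ 0.36 mA

Assume active. Base-emitter loop: I_B = (V_BB − V_BE)/(R_B + (β+1)R_E) = (2.7 − 0.7)/(330 + 101×2.2) = 0.00362 mA.
I_C = β·I_B = 100×0.00362 = 0.362 mA.
V_CE = V_CC − I_C·R_C − I_E·R_E = 7.2 − 0.362×6.8 − 0.366×2.2 = 3.93 V > V_CE(sat), so the active-region assumption holds.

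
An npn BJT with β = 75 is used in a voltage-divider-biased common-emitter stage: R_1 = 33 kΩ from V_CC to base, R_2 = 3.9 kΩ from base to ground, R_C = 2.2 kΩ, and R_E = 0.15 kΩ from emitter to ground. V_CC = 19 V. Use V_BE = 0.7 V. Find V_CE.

Thevenize the base divider: V_Th = V_CC·R_2/(R_1+R_2) = 19×3.9/36.9 = 2.01 V, R_Th = R_1‖R_2 = 3.49 kΩ.
Base-emitter loop: V_Th = I_B·R_Th + V_BE + (β+1)I_B·R_E, so I_B = (2.01 − 0.7) / (3.49 + 76×0.15) = 0.0879 mA.
I_C = β·I_B = 75×0.0879 = 6.59 mA, and I_E = (β+1)I_B = 6.68 mA.
V_CE = V_CC − I_C·R_C − I_E·R_E = 19 − 6.59×2.2 − 6.68×0.15 = 3.5 V.
V_CE = 3.5 V > 0.2 V confirms active-region operation.

V_CE ≈ 3.5 V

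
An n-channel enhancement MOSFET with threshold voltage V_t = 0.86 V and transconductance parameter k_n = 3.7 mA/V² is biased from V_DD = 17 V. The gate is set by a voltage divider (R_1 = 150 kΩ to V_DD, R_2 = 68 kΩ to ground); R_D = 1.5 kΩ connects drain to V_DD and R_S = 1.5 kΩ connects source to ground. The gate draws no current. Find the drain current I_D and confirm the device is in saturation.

V_G = V_DD·R_2/(R_1+R_2) = 17×68/218 = 5.3 V.
Assume saturation: I_D = (k_n/2)(V_GS − V_t)² with V_GS = V_G − I_D·R_S = 5.3 − 1.5·I_D.
Substituting gives 4.16·I_D² − 25.7·I_D + 36.5 = 0, with roots I_D = 2.23 or 3.93 mA.
The root I_D = 3.93 mA gives V_GS = -0.598 V ≤ V_t, so take I_D = 2.23 mA.
Then V_GS = 1.96 V and V_DS = V_DD − I_D(R_D+R_S) = 17 − 2.23×3 = 10.3 V.
Saturation requires V_DS ≥ V_GS − V_t = 1.1 V; 10.3 ≥ 1.1 ✓.

I_D ≈ 2.2 mA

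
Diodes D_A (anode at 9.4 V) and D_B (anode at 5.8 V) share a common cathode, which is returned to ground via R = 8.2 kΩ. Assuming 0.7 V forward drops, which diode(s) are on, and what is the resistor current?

Only D_A conducts; I_R ≈ 1.1 mA

Assume both conduct. Then node N would need to be at both 9.4−0.7 = 8.7 V and 5.8−0.7 = 5.1 V, which is impossible.
Assume only D_A conducts: V_N = 9.4 − 0.7 = 8.7 V, so I_R = 8.7/8.2 = 1.06 mA.
Check D_B: its anode-to-cathode voltage is 5.8 − 8.7 = -2.9 V < 0.7 V, so it is off. The assumption is consistent.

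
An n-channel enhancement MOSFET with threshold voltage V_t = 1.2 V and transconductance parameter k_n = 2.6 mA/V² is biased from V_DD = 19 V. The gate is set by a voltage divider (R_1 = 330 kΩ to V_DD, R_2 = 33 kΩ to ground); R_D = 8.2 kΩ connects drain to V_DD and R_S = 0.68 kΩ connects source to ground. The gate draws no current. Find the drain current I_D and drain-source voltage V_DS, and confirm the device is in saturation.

I_D ≈ 0.2 mA, V_DS ≈ 17 V

V_G = V_DD·R_2/(R_1+R_2) = 19×33/363 = 1.73 V.
Assume saturation: I_D = (k_n/2)(V_GS − V_t)² with V_GS = V_G − I_D·R_S = 1.73 − 0.68·I_D.
Substituting gives 0.601·I_D² − 1.93·I_D + 0.361 = 0, with roots I_D = 0.199 or 3.01 mA.
The root I_D = 3.01 mA gives V_GS = -0.323 V ≤ V_t, so take I_D = 0.199 mA.
Then V_GS = 1.59 V and V_DS = V_DD − I_D(R_D+R_S) = 19 − 0.199×8.88 = 17.2 V.
Saturation requires V_DS ≥ V_GS − V_t = 0.392 V; 17.2 ≥ 0.392 ✓.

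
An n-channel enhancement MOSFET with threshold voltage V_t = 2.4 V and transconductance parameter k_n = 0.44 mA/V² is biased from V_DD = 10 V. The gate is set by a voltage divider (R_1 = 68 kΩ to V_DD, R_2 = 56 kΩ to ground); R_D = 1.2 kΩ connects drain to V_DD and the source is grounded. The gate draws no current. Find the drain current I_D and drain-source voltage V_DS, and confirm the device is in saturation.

I_D ≈ 0.99 mA, V_DS ≈ 8.8 V

V_G = V_DD·R_2/(R_1+R_2) = 10×56/124 = 4.52 V. With the source grounded, V_GS = V_G = 4.52 V.
Assume saturation: I_D = (k_n/2)(V_GS − V_t)² = (0.44/2)×(4.52 − 2.4)² = 0.22×2.12² = 0.985 mA.
V_DS = V_DD − I_D·R_D = 10 − 0.985×1.2 = 8.82 V.
Saturation requires V_DS ≥ V_GS − V_t = 2.12 V; 8.82 ≥ 2.12 ✓.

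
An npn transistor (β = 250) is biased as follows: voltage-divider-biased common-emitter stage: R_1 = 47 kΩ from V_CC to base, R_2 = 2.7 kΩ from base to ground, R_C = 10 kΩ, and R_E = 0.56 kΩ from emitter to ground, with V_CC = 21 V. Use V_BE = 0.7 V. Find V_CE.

Thevenize the base divider: V_Th = V_CC·R_2/(R_1+R_2) = 21×2.7/49.7 = 1.14 V, R_Th = R_1‖R_2 = 2.55 kΩ.
Base-emitter loop: V_Th = I_B·R_Th + V_BE + (β+1)I_B·R_E, so I_B = (1.14 − 0.7) / (2.55 + 251×0.56) = 0.00308 mA.
I_C = β·I_B = 250×0.00308 = 0.77 mA, and I_E = (β+1)I_B = 0.773 mA.
V_CE = V_CC − I_C·R_C − I_E·R_E = 21 − 0.77×10 − 0.773×0.56 = 12.9 V.
V_CE = 12.9 V > 0.2 V confirms active-region operation.

V_CE ≈ 13 V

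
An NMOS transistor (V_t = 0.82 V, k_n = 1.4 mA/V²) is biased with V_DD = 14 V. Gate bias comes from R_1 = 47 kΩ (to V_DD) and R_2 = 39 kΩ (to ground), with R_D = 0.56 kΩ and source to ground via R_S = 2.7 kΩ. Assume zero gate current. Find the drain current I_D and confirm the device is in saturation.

V_G = V_DD·R_2/(R_1+R_2) = 14×39/86 = 6.35 V.
Assume saturation: I_D = (k_n/2)(V_GS − V_t)² with V_GS = V_G − I_D·R_S = 6.35 − 2.7·I_D.
Substituting gives 5.1·I_D² − 21.9·I_D + 21.4 = 0, with roots I_D = 1.5 or 2.79 mA.
The root I_D = 2.79 mA gives V_GS = -1.18 V ≤ V_t, so take I_D = 1.5 mA.
Then V_GS = 2.29 V and V_DS = V_DD − I_D(R_D+R_S) = 14 − 1.5×3.26 = 9.09 V.
Saturation requires V_DS ≥ V_GS − V_t = 1.47 V; 9.09 ≥ 1.47 ✓.

I_D ≈ 1.5 mA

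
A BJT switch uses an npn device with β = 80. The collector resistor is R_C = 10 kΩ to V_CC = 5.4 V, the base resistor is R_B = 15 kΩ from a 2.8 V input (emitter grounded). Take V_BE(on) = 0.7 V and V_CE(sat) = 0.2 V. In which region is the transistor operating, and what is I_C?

saturation; I_C ≈ 0.52 mA

Assume active: I_B = (2.8 − 0.7)/15 = 0.14 mA, giving I_C = β·I_B = 11.2 mA.
But then V_CE = 5.4 − 11.2×10 = -107 V < V_CE(sat) = 0.2 V — impossible in the active region.
So the transistor is saturated. With V_CE = 0.2 V, I_C = (V_CC − 0.2)/R_C = 5.2/10 = 0.52 mA.
Check: β·I_B = 11.2 mA > I_C = 0.52 mA, confirming saturation.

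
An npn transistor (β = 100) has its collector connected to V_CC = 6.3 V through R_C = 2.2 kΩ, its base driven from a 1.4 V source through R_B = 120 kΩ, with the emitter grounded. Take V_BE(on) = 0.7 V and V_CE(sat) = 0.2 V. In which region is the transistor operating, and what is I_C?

Assume active. Base-emitter loop: I_B = (V_BB − V_BE)/R_B = (1.4 − 0.7)/120 = 0.00583 mA.
I_C = β·I_B = 100×0.00583 = 0.583 mA.
V_CE = V_CC − I_C·R_C = 6.3 − 0.583×2.2 = 5.02 V > V_CE(sat), so the active-region assumption holds.

active; I_C ≈ 0.58 mA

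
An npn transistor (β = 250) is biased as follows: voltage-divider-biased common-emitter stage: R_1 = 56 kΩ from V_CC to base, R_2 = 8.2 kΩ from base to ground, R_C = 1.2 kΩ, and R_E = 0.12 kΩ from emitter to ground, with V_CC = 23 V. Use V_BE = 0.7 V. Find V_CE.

V_CE ≈ 3.2 V

Thevenize the base divider: V_Th = V_CC·R_2/(R_1+R_2) = 23×8.2/64.2 = 2.94 V, R_Th = R_1‖R_2 = 7.15 kΩ.
Base-emitter loop: V_Th = I_B·R_Th + V_BE + (β+1)I_B·R_E, so I_B = (2.94 − 0.7) / (7.15 + 251×0.12) = 0.06 mA.
I_C = β·I_B = 250×0.06 = 15 mA, and I_E = (β+1)I_B = 15.1 mA.
V_CE = V_CC − I_C·R_C − I_E·R_E = 23 − 15×1.2 − 15.1×0.12 = 3.18 V.
V_CE = 3.18 V > 0.2 V confirms active-region operation.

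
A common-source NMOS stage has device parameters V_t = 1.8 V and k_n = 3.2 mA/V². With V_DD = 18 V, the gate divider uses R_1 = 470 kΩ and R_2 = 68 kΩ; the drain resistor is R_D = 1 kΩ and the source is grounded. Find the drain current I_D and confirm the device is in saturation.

I_D ≈ 0.36 mA

V_G = V_DD·R_2/(R_1+R_2) = 18×68/538 = 2.28 V. With the source grounded, V_GS = V_G = 2.28 V.
Assume saturation: I_D = (k_n/2)(V_GS − V_t)² = (3.2/2)×(2.28 − 1.8)² = 1.6×0.475² = 0.361 mA.
V_DS = V_DD − I_D·R_D = 18 − 0.361×1 = 17.6 V.
Saturation requires V_DS ≥ V_GS − V_t = 0.475 V; 17.6 ≥ 0.475 ✓.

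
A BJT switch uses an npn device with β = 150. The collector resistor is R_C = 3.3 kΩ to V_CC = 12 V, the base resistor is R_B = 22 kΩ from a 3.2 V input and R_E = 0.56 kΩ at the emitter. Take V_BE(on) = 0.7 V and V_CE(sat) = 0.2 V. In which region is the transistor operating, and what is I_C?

Assume active: I_B = (3.2 − 0.7)/(22 + 151×0.56) = 0.0235 mA, I_C = β·I_B = 3.52 mA.
Then V_CE = 12 − 3.52×3.3 − 3.54×0.56 = -1.6 V < 0.2 V — the active assumption fails.
Re-solve with V_CE = 0.2 V. KCL at the emitter: V_E/R_E = (V_BB−0.7−V_E)/R_B + (V_CC−0.2−V_E)/R_C, giving V_E = 1.73 V.
I_C = (V_CC − 0.2 − V_E)/R_C = (11.8 − 1.73)/3.3 = 3.05 mA.
Check: I_B = (2.5 − 1.73)/22 = 0.0351 mA, and β·I_B = 5.26 mA > I_C, confirming saturation.

saturation; I_C ≈ 3.1 mA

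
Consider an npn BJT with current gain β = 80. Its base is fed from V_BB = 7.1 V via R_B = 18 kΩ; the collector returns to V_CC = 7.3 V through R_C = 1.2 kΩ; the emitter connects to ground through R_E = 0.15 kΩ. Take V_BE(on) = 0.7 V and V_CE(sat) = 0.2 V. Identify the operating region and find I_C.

Assume active: I_B = (7.1 − 0.7)/(18 + 81×0.15) = 0.212 mA, I_C = β·I_B = 17 mA.
Then V_CE = 7.3 − 17×1.2 − 17.2×0.15 = -15.7 V < 0.2 V — the active assumption fails.
Re-solve with V_CE = 0.2 V. KCL at the emitter: V_E/R_E = (V_BB−0.7−V_E)/R_B + (V_CC−0.2−V_E)/R_C, giving V_E = 0.83 V.
I_C = (V_CC − 0.2 − V_E)/R_C = (7.1 − 0.83)/1.2 = 5.22 mA.
Check: I_B = (6.4 − 0.83)/18 = 0.309 mA, and β·I_B = 24.8 mA > I_C, confirming saturation.

saturation; I_C ≈ 5.2 mA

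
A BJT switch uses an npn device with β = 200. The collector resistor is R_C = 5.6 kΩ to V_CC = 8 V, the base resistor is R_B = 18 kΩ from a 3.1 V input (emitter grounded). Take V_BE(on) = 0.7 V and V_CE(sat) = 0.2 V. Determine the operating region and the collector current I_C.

saturation; I_C ≈ 1.4 mA

Assume active: I_B = (3.1 − 0.7)/18 = 0.133 mA, giving I_C = β·I_B = 26.7 mA.
But then V_CE = 8 − 26.7×5.6 = -141 V < V_CE(sat) = 0.2 V — impossible in the active region.
So the transistor is saturated. With V_CE = 0.2 V, I_C = (V_CC − 0.2)/R_C = 7.8/5.6 = 1.39 mA.
Check: β·I_B = 26.7 mA > I_C = 1.39 mA, confirming saturation.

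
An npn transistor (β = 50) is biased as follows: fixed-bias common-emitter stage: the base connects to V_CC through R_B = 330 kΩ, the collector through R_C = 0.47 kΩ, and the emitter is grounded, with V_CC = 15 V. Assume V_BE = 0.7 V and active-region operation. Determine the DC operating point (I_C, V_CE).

I_C ≈ 2.2 mA, V_CE ≈ 14 V

Base loop: V_CC = I_B·R_B + V_BE, so I_B = (15 − 0.7)/330 kΩ = 0.0433 mA.
In the active region I_C = β·I_B = 50 × 0.0433 = 2.17 mA.
Collector loop: V_CE = V_CC − I_C·R_C = 15 − 2.17×0.47 = 14 V.
Since V_CE = 14 V > V_CE(sat) ≈ 0.2 V, the transistor is in the active region as assumed.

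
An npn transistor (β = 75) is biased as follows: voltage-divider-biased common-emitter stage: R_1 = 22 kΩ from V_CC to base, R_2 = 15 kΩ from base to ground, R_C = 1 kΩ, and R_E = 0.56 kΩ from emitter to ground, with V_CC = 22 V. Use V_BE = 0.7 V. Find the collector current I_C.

Thevenize the base divider: V_Th = V_CC·R_2/(R_1+R_2) = 22×15/37 = 8.92 V, R_Th = R_1‖R_2 = 8.92 kΩ.
Base-emitter loop: V_Th = I_B·R_Th + V_BE + (β+1)I_B·R_E, so I_B = (8.92 − 0.7) / (8.92 + 76×0.56) = 0.16 mA.
I_C = β·I_B = 75×0.16 = 12 mA, and I_E = (β+1)I_B = 12.1 mA.
V_CE = V_CC − I_C·R_C − I_E·R_E = 22 − 12×1 − 12.1×0.56 = 3.23 V.
V_CE = 3.23 V > 0.2 V confirms active-region operation.

I_C ≈ 12 mA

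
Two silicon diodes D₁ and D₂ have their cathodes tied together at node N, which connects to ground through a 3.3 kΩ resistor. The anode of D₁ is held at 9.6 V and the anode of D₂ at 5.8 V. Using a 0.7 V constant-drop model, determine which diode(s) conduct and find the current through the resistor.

Only D₁ conducts; I_R ≈ 2.7 mA

Assume both conduct. Then node N would need to be at both 9.6−0.7 = 8.9 V and 5.8−0.7 = 5.1 V, which is impossible.
Assume only D₁ conducts: V_N = 9.6 − 0.7 = 8.9 V, so I_R = 8.9/3.3 = 2.7 mA.
Check D₂: its anode-to-cathode voltage is 5.8 − 8.9 = -3.1 V < 0.7 V, so it is off. The assumption is consistent.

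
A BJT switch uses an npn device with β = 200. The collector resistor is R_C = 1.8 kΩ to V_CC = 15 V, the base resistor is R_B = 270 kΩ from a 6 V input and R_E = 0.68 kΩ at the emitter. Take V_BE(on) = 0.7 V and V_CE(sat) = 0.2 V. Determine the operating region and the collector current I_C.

active; I_C ≈ 2.6 mA

Assume active. Base-emitter loop: I_B = (V_BB − V_BE)/(R_B + (β+1)R_E) = (6 − 0.7)/(270 + 201×0.68) = 0.013 mA.
I_C = β·I_B = 200×0.013 = 2.61 mA.
V_CE = V_CC − I_C·R_C − I_E·R_E = 15 − 2.61×1.8 − 2.62×0.68 = 8.53 V > V_CE(sat), so the active-region assumption holds.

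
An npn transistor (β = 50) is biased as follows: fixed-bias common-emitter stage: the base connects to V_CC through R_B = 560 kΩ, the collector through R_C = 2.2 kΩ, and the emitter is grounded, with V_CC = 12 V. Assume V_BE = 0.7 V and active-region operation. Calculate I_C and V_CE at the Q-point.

I_C ≈ 1 mA, V_CE ≈ 9.8 V

Base loop: V_CC = I_B·R_B + V_BE, so I_B = (12 − 0.7)/560 kΩ = 0.0202 mA.
In the active region I_C = β·I_B = 50 × 0.0202 = 1.01 mA.
Collector loop: V_CE = V_CC − I_C·R_C = 12 − 1.01×2.2 = 9.78 V.
Since V_CE = 9.78 V > V_CE(sat) ≈ 0.2 V, the transistor is in the active region as assumed.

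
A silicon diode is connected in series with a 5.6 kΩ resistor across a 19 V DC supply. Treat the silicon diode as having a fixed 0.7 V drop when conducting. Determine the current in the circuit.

KVL around the loop: 19 = V_D + I·R = 0.7 + I × 5.6 kΩ.
So I = (19 − 0.7) / 5.6 kΩ = 18.3 / 5.6 = 3.27 mA.

I ≈ 3.3 mA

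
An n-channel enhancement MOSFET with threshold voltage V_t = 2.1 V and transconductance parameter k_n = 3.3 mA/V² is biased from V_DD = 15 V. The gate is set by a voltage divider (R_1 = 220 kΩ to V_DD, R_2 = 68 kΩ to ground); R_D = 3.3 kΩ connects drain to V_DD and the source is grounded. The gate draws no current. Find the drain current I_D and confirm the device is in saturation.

I_D ≈ 3.4 mA

V_G = V_DD·R_2/(R_1+R_2) = 15×68/288 = 3.54 V. With the source grounded, V_GS = V_G = 3.54 V.
Assume saturation: I_D = (k_n/2)(V_GS − V_t)² = (3.3/2)×(3.54 − 2.1)² = 1.65×1.44² = 3.43 mA.
V_DS = V_DD − I_D·R_D = 15 − 3.43×3.3 = 3.68 V.
Saturation requires V_DS ≥ V_GS − V_t = 1.44 V; 3.68 ≥ 1.44 ✓.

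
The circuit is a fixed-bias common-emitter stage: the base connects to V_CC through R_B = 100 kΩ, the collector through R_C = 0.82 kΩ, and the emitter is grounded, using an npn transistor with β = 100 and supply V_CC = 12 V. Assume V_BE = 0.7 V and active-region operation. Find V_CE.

Base loop: V_CC = I_B·R_B + V_BE, so I_B = (12 − 0.7)/100 kΩ = 0.113 mA.
In the active region I_C = β·I_B = 100 × 0.113 = 11.3 mA.
Collector loop: V_CE = V_CC − I_C·R_C = 12 − 11.3×0.82 = 2.73 V.
Since V_CE = 2.73 V > V_CE(sat) ≈ 0.2 V, the transistor is in the active region as assumed.

V_CE ≈ 2.7 V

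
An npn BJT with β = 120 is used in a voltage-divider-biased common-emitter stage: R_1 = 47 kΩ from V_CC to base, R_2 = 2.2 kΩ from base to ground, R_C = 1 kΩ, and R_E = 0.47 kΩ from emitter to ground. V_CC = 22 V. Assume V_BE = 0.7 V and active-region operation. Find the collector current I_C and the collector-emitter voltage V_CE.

Thevenize the base divider: V_Th = V_CC·R_2/(R_1+R_2) = 22×2.2/49.2 = 0.984 V, R_Th = R_1‖R_2 = 2.1 kΩ.
Base-emitter loop: V_Th = I_B·R_Th + V_BE + (β+1)I_B·R_E, so I_B = (0.984 − 0.7) / (2.1 + 121×0.47) = 0.00481 mA.
I_C = β·I_B = 120×0.00481 = 0.577 mA, and I_E = (β+1)I_B = 0.582 mA.
V_CE = V_CC − I_C·R_C − I_E·R_E = 22 − 0.577×1 − 0.582×0.47 = 21.1 V.
V_CE = 21.1 V > 0.2 V confirms active-region operation.

I_C ≈ 0.58 mA, V_CE ≈ 21 V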